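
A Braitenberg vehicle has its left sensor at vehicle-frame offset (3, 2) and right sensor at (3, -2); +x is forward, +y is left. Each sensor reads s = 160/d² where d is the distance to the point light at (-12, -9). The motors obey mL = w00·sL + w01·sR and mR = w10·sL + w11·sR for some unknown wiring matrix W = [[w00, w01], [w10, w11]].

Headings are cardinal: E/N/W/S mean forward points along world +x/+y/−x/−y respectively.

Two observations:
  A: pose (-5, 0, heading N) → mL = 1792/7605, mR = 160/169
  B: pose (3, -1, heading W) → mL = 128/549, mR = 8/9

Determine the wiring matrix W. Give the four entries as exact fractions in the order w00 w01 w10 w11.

1 -1 1 0

obs A: pose=(-5,0,N) → sL=160/169, sR=32/45, mL=1792/7605, mR=160/169
obs B: pose=(3,-1,W) → sL=8/9, sR=40/61, mL=128/549, mR=8/9
sensor matrix S = [[160/169, 32/45], [8/9, 40/61]]; det S = -47104/4175145
solve [mL_A; mL_B] = S·[w00; w01] and [mR_A; mR_B] = S·[w10; w11]:
  w00 = 1, w01 = -1, w10 = 1, w11 = 0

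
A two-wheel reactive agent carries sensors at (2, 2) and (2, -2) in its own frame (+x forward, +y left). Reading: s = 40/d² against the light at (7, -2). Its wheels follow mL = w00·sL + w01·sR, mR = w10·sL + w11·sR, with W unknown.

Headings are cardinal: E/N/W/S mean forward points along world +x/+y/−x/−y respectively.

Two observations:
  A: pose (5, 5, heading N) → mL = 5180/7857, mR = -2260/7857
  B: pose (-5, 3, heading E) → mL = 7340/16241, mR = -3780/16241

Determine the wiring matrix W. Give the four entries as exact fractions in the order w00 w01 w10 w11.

obs A: pose=(5,5,N) → sL=40/97, sR=40/81, mL=5180/7857, mR=-2260/7857
obs B: pose=(-5,3,E) → sL=40/149, sR=40/109, mL=7340/16241, mR=-3780/16241
sensor matrix S = [[40/97, 40/81], [40/149, 40/109]]; det S = 2393600/127605537
solve [mL_A; mL_B] = S·[w00; w01] and [mR_A; mR_B] = S·[w10; w11]:
  w00 = 1, w01 = 1/2, w10 = 1/2, w11 = -1

1 1/2 1/2 -1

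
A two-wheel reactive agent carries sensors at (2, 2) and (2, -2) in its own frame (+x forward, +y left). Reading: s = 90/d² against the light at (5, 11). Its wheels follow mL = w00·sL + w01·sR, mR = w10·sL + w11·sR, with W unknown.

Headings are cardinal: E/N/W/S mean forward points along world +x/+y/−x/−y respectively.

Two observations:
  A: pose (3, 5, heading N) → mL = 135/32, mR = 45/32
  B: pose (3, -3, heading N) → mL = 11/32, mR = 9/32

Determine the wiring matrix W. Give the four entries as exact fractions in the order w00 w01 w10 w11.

obs A: pose=(3,5,N) → sL=45/16, sR=45/8, mL=135/32, mR=45/32
obs B: pose=(3,-3,N) → sL=9/16, sR=5/8, mL=11/32, mR=9/32
sensor matrix S = [[45/16, 45/8], [9/16, 5/8]]; det S = -45/32
solve [mL_A; mL_B] = S·[w00; w01] and [mR_A; mR_B] = S·[w10; w11]:
  w00 = -1/2, w01 = 1, w10 = 1/2, w11 = 0

-1/2 1 1/2 0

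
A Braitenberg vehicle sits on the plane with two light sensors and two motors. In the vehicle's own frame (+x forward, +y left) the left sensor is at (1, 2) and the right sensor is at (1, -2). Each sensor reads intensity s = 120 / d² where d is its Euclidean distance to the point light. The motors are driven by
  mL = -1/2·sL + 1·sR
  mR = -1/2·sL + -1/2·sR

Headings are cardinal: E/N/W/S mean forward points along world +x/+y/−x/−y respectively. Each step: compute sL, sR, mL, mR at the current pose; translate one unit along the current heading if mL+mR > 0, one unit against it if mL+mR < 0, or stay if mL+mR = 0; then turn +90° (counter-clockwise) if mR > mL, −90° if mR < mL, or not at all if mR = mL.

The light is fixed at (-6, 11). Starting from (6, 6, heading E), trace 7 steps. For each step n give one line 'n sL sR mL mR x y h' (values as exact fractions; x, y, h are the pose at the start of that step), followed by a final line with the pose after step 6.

0 60/89 60/109 2070/9701 -5940/9701 6 6 E
1 24/41 40/39 1172/1599 -1288/1599 5 6 S
2 15/17 15/13 315/442 -225/221 5 7 W
3 120/109 24/41 156/4469 -3768/4469 6 7 N
4 60/89 60/109 2070/9701 -5940/9701 6 6 E
5 24/41 40/39 1172/1599 -1288/1599 5 6 S
6 15/17 15/13 315/442 -225/221 5 7 W
final 6 7 N

n=0: pose=(6,6,E); sL=60/89, sR=60/109; mL=2070/9701, mR=-5940/9701; mL+mR=-3870/9701 → advance -1; mR−mL=-90/109 → turn -1·90°
n=1: pose=(5,6,S); sL=24/41, sR=40/39; mL=1172/1599, mR=-1288/1599; mL+mR=-116/1599 → advance -1; mR−mL=-20/13 → turn -1·90°
n=2: pose=(5,7,W); sL=15/17, sR=15/13; mL=315/442, mR=-225/221; mL+mR=-135/442 → advance -1; mR−mL=-45/26 → turn -1·90°
n=3: pose=(6,7,N); sL=120/109, sR=24/41; mL=156/4469, mR=-3768/4469; mL+mR=-3612/4469 → advance -1; mR−mL=-36/41 → turn -1·90°
n=4: pose=(6,6,E); sL=60/89, sR=60/109; mL=2070/9701, mR=-5940/9701; mL+mR=-3870/9701 → advance -1; mR−mL=-90/109 → turn -1·90°
n=5: pose=(5,6,S); sL=24/41, sR=40/39; mL=1172/1599, mR=-1288/1599; mL+mR=-116/1599 → advance -1; mR−mL=-20/13 → turn -1·90°
n=6: pose=(5,7,W); sL=15/17, sR=15/13; mL=315/442, mR=-225/221; mL+mR=-135/442 → advance -1; mR−mL=-45/26 → turn -1·90°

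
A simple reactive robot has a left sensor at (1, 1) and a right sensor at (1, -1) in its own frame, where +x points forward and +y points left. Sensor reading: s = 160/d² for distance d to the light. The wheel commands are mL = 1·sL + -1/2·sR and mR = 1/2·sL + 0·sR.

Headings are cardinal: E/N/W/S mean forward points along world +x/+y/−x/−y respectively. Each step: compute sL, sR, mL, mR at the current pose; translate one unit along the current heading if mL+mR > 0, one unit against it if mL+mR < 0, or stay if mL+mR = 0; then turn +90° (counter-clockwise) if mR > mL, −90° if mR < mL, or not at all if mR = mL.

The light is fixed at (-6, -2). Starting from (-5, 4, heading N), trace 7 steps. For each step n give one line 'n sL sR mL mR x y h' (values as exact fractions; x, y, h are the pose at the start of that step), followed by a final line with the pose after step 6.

n=0: pose=(-5,4,N); sL=160/49, sR=160/53; mL=4560/2597, mR=80/49; mL+mR=8800/2597 → advance +1; mR−mL=-320/2597 → turn -1·90°
n=1: pose=(-5,5,E); sL=40/17, sR=4; mL=6/17, mR=20/17; mL+mR=26/17 → advance +1; mR−mL=14/17 → turn +1·90°
n=2: pose=(-4,5,N); sL=32/13, sR=160/73; mL=1296/949, mR=16/13; mL+mR=2464/949 → advance +1; mR−mL=-128/949 → turn -1·90°
n=3: pose=(-4,6,E); sL=16/9, sR=80/29; mL=104/261, mR=8/9; mL+mR=112/87 → advance +1; mR−mL=128/261 → turn +1·90°
n=4: pose=(-3,6,N); sL=32/17, sR=160/97; mL=1744/1649, mR=16/17; mL+mR=3296/1649 → advance +1; mR−mL=-192/1649 → turn -1·90°
n=5: pose=(-3,7,E); sL=40/29, sR=2; mL=11/29, mR=20/29; mL+mR=31/29 → advance +1; mR−mL=9/29 → turn +1·90°
n=6: pose=(-2,7,N); sL=160/109, sR=32/25; mL=2256/2725, mR=80/109; mL+mR=4256/2725 → advance +1; mR−mL=-256/2725 → turn -1·90°

0 160/49 160/53 4560/2597 80/49 -5 4 N
1 40/17 4 6/17 20/17 -5 5 E
2 32/13 160/73 1296/949 16/13 -4 5 N
3 16/9 80/29 104/261 8/9 -4 6 E
4 32/17 160/97 1744/1649 16/17 -3 6 N
5 40/29 2 11/29 20/29 -3 7 E
6 160/109 32/25 2256/2725 80/109 -2 7 N
final -2 8 E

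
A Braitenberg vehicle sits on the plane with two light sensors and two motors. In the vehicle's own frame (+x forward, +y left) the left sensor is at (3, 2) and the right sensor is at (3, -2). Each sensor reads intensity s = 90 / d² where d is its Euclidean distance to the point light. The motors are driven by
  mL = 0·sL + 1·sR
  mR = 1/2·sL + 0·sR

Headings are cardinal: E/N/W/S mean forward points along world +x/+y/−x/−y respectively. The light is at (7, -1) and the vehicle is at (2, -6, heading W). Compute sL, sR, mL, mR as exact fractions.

left sensor world pos  = (-1, -8); dL² = 113
right sensor world pos = (-1, -4); dR² = 73
sL = 90/113 = 90/113
sR = 90/73 = 90/73
mL = 0·sL + 1·sR = 90/73
mR = 1/2·sL + 0·sR = 45/113

90/113 90/73 90/73 45/113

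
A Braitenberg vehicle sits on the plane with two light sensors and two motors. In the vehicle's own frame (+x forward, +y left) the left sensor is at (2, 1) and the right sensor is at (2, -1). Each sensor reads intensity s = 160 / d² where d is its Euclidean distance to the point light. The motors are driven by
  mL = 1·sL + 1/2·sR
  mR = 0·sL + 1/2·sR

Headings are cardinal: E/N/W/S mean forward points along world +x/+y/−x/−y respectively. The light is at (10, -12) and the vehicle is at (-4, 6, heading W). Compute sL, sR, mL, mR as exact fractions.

32/109 160/617 28464/67253 80/617

left sensor world pos  = (-6, 5); dL² = 545
right sensor world pos = (-6, 7); dR² = 617
sL = 160/545 = 32/109
sR = 160/617 = 160/617
mL = 1·sL + 1/2·sR = 28464/67253
mR = 0·sL + 1/2·sR = 80/617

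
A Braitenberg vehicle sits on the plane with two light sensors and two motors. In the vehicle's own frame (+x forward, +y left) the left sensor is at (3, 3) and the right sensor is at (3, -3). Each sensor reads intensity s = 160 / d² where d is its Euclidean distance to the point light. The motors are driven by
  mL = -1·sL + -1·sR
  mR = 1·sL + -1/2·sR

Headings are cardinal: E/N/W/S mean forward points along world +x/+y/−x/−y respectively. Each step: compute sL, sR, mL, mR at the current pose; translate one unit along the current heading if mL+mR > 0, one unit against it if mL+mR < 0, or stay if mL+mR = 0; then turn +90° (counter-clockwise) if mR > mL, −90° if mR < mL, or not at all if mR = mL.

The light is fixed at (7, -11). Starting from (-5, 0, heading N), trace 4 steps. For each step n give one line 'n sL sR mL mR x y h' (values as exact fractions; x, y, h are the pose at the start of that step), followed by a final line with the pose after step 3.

n=0: pose=(-5,0,N); sL=160/421, sR=160/277; mL=-111680/116617, mR=10640/116617; mL+mR=-240/277 → advance -1; mR−mL=122320/116617 → turn +1·90°
n=1: pose=(-5,-1,W); sL=80/137, sR=80/197; mL=-26720/26989, mR=10280/26989; mL+mR=-120/197 → advance -1; mR−mL=37000/26989 → turn +1·90°
n=2: pose=(-4,-1,S); sL=160/113, sR=32/49; mL=-11456/5537, mR=6032/5537; mL+mR=-48/49 → advance -1; mR−mL=17488/5537 → turn +1·90°
n=3: pose=(-4,0,E); sL=8/13, sR=5/4; mL=-97/52, mR=-1/104; mL+mR=-15/8 → advance -1; mR−mL=193/104 → turn +1·90°

0 160/421 160/277 -111680/116617 10640/116617 -5 0 N
1 80/137 80/197 -26720/26989 10280/26989 -5 -1 W
2 160/113 32/49 -11456/5537 6032/5537 -4 -1 S
3 8/13 5/4 -97/52 -1/104 -4 0 E
final -5 0 N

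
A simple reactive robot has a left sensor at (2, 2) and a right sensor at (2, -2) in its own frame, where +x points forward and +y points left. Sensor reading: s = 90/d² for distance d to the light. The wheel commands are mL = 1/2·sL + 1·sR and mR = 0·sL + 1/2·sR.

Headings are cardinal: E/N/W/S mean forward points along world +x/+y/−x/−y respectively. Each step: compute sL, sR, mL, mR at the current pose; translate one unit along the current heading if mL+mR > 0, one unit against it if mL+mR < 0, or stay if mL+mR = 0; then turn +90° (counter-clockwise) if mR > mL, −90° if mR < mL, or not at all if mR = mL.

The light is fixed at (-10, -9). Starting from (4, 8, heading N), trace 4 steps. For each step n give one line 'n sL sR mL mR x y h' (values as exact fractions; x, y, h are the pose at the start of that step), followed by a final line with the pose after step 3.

n=0: pose=(4,8,N); sL=18/101, sR=90/617; mL=14643/62317, mR=45/617; mL+mR=19188/62317 → advance +1; mR−mL=-10098/62317 → turn -1·90°
n=1: pose=(4,9,E); sL=45/328, sR=45/256; mL=2565/10496, mR=45/512; mL+mR=6975/20992 → advance +1; mR−mL=-3285/20992 → turn -1·90°
n=2: pose=(5,9,S); sL=18/109, sR=18/85; mL=2727/9265, mR=9/85; mL+mR=3708/9265 → advance +1; mR−mL=-1746/9265 → turn -1·90°
n=3: pose=(5,8,W); sL=45/197, sR=9/53; mL=5931/20882, mR=9/106; mL+mR=3852/10441 → advance +1; mR−mL=-2079/10441 → turn -1·90°

0 18/101 90/617 14643/62317 45/617 4 8 N
1 45/328 45/256 2565/10496 45/512 4 9 E
2 18/109 18/85 2727/9265 9/85 5 9 S
3 45/197 9/53 5931/20882 9/106 5 8 W
final 4 8 N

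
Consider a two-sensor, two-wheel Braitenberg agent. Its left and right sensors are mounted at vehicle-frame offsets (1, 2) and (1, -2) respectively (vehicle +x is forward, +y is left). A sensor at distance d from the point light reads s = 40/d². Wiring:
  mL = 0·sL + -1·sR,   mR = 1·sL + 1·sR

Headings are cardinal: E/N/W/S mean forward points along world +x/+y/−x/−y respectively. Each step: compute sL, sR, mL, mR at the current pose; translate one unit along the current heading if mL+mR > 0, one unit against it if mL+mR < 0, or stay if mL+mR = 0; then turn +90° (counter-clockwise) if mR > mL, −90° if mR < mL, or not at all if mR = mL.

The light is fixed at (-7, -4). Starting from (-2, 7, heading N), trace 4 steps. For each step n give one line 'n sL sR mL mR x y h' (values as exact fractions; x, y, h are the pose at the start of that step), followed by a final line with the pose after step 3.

0 40/153 40/193 -40/193 13840/29529 -2 7 N
1 10/29 10/53 -10/53 820/1537 -2 8 W
2 40/157 8/25 -8/25 2256/3925 -3 8 S
3 20/97 20/53 -20/53 3000/5141 -3 7 E
final -2 7 N

n=0: pose=(-2,7,N); sL=40/153, sR=40/193; mL=-40/193, mR=13840/29529; mL+mR=40/153 → advance +1; mR−mL=19960/29529 → turn +1·90°
n=1: pose=(-2,8,W); sL=10/29, sR=10/53; mL=-10/53, mR=820/1537; mL+mR=10/29 → advance +1; mR−mL=1110/1537 → turn +1·90°
n=2: pose=(-3,8,S); sL=40/157, sR=8/25; mL=-8/25, mR=2256/3925; mL+mR=40/157 → advance +1; mR−mL=3512/3925 → turn +1·90°
n=3: pose=(-3,7,E); sL=20/97, sR=20/53; mL=-20/53, mR=3000/5141; mL+mR=20/97 → advance +1; mR−mL=4940/5141 → turn +1·90°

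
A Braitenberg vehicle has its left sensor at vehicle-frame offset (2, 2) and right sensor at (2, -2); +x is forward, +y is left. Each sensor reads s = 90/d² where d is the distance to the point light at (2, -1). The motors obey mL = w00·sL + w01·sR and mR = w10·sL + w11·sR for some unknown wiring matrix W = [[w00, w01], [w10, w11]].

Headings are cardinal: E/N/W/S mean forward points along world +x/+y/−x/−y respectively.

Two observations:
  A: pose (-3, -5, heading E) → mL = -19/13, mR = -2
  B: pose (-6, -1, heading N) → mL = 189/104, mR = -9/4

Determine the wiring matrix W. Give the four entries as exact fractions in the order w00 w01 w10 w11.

obs A: pose=(-3,-5,E) → sL=90/13, sR=2, mL=-19/13, mR=-2
obs B: pose=(-6,-1,N) → sL=45/52, sR=9/4, mL=189/104, mR=-9/4
sensor matrix S = [[90/13, 2], [45/52, 9/4]]; det S = 180/13
solve [mL_A; mL_B] = S·[w00; w01] and [mR_A; mR_B] = S·[w10; w11]:
  w00 = -1/2, w01 = 1, w10 = 0, w11 = -1

-1/2 1 0 -1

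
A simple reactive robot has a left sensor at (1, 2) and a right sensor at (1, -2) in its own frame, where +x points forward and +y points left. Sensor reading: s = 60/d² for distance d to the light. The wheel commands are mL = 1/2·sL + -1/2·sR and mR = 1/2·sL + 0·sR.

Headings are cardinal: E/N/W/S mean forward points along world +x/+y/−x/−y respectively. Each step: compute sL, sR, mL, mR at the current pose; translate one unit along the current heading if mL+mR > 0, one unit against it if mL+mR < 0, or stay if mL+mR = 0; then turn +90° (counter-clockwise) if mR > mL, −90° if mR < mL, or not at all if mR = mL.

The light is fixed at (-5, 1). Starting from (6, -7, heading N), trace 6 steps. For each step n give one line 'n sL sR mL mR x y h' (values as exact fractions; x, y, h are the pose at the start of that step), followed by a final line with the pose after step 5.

0 6/13 30/109 132/1417 3/13 6 -7 N
1 60/181 12/25 -336/4525 30/181 6 -6 W
2 15/52 15/32 -75/832 15/104 5 -6 S
3 60/157 60/221 1920/34697 30/157 5 -7 E
4 6/13 30/109 132/1417 3/13 6 -7 N
5 60/181 12/25 -336/4525 30/181 6 -6 W
final 5 -6 S

n=0: pose=(6,-7,N); sL=6/13, sR=30/109; mL=132/1417, mR=3/13; mL+mR=459/1417 → advance +1; mR−mL=15/109 → turn +1·90°
n=1: pose=(6,-6,W); sL=60/181, sR=12/25; mL=-336/4525, mR=30/181; mL+mR=414/4525 → advance +1; mR−mL=6/25 → turn +1·90°
n=2: pose=(5,-6,S); sL=15/52, sR=15/32; mL=-75/832, mR=15/104; mL+mR=45/832 → advance +1; mR−mL=15/64 → turn +1·90°
n=3: pose=(5,-7,E); sL=60/157, sR=60/221; mL=1920/34697, mR=30/157; mL+mR=8550/34697 → advance +1; mR−mL=30/221 → turn +1·90°
n=4: pose=(6,-7,N); sL=6/13, sR=30/109; mL=132/1417, mR=3/13; mL+mR=459/1417 → advance +1; mR−mL=15/109 → turn +1·90°
n=5: pose=(6,-6,W); sL=60/181, sR=12/25; mL=-336/4525, mR=30/181; mL+mR=414/4525 → advance +1; mR−mL=6/25 → turn +1·90°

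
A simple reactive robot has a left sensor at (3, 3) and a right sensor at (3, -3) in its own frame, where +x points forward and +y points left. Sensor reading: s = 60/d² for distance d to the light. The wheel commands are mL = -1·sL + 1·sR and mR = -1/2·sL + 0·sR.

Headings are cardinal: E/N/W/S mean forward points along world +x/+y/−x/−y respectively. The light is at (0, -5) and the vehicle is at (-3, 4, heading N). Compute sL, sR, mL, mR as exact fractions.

1/3 5/12 1/12 -1/6

left sensor world pos  = (-6, 7); dL² = 180
right sensor world pos = (0, 7); dR² = 144
sL = 60/180 = 1/3
sR = 60/144 = 5/12
mL = -1·sL + 1·sR = 1/12
mR = -1/2·sL + 0·sR = -1/6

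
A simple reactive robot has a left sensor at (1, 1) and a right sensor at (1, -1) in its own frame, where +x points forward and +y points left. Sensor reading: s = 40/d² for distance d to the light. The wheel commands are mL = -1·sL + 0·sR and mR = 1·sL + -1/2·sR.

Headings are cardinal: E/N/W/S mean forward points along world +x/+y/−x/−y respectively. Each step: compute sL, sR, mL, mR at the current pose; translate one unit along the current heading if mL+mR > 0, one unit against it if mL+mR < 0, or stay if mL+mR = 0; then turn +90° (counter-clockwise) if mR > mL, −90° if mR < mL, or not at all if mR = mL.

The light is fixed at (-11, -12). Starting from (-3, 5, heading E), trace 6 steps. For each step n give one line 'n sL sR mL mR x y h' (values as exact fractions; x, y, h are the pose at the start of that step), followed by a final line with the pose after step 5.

n=0: pose=(-3,5,E); sL=8/81, sR=40/337; mL=-8/81, mR=1076/27297; mL+mR=-20/337 → advance -1; mR−mL=3772/27297 → turn +1·90°
n=1: pose=(-4,5,N); sL=1/9, sR=10/97; mL=-1/9, mR=52/873; mL+mR=-5/97 → advance -1; mR−mL=149/873 → turn +1·90°
n=2: pose=(-4,4,W); sL=40/261, sR=8/65; mL=-40/261, mR=1556/16965; mL+mR=-4/65 → advance -1; mR−mL=4156/16965 → turn +1·90°
n=3: pose=(-3,4,S); sL=20/153, sR=20/137; mL=-20/153, mR=1210/20961; mL+mR=-10/137 → advance -1; mR−mL=3950/20961 → turn +1·90°
n=4: pose=(-3,5,E); sL=8/81, sR=40/337; mL=-8/81, mR=1076/27297; mL+mR=-20/337 → advance -1; mR−mL=3772/27297 → turn +1·90°
n=5: pose=(-4,5,N); sL=1/9, sR=10/97; mL=-1/9, mR=52/873; mL+mR=-5/97 → advance -1; mR−mL=149/873 → turn +1·90°

0 8/81 40/337 -8/81 1076/27297 -3 5 E
1 1/9 10/97 -1/9 52/873 -4 5 N
2 40/261 8/65 -40/261 1556/16965 -4 4 W
3 20/153 20/137 -20/153 1210/20961 -3 4 S
4 8/81 40/337 -8/81 1076/27297 -3 5 E
5 1/9 10/97 -1/9 52/873 -4 5 N
final -4 4 W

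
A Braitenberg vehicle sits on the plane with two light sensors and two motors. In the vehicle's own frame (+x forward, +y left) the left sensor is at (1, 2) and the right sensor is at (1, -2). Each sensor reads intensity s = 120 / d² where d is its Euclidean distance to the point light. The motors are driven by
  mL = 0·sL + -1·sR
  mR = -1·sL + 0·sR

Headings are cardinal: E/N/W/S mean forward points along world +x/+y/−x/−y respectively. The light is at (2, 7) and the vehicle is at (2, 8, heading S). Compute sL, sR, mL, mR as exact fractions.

left sensor world pos  = (4, 7); dL² = 4
right sensor world pos = (0, 7); dR² = 4
sL = 120/4 = 30
sR = 120/4 = 30
mL = 0·sL + -1·sR = -30
mR = -1·sL + 0·sR = -30

30 30 -30 -30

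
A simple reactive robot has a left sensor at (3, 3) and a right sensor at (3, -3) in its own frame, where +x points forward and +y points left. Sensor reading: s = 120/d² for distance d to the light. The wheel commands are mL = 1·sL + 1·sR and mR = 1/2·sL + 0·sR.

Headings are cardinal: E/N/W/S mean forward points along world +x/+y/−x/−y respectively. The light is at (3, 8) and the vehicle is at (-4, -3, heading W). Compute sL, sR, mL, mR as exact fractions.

15/37 30/41 1725/1517 15/74

left sensor world pos  = (-7, -6); dL² = 296
right sensor world pos = (-7, 0); dR² = 164
sL = 120/296 = 15/37
sR = 120/164 = 30/41
mL = 1·sL + 1·sR = 1725/1517
mR = 1/2·sL + 0·sR = 15/74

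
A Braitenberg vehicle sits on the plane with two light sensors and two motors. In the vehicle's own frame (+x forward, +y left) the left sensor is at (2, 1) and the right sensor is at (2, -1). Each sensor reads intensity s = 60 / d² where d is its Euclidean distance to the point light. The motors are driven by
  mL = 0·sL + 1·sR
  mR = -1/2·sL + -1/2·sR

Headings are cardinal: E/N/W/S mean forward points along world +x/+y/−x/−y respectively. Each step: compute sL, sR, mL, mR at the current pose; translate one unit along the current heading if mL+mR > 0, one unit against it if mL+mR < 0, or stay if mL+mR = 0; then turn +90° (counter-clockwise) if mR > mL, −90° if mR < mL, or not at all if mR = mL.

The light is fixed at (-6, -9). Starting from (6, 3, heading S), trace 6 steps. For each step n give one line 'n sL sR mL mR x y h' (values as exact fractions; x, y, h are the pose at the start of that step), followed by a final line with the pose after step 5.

0 60/269 60/221 60/221 -14700/59449 6 3 S
1 3/10 15/61 15/61 -333/1220 6 2 W
2 60/313 12/73 12/73 -4068/22849 7 2 N
3 30/173 10/51 10/51 -1630/8823 7 1 E
4 60/289 60/233 60/233 -15660/67337 8 1 S
5 15/52 15/61 15/61 -1695/6344 8 0 W
final 9 0 N

n=0: pose=(6,3,S); sL=60/269, sR=60/221; mL=60/221, mR=-14700/59449; mL+mR=1440/59449 → advance +1; mR−mL=-30840/59449 → turn -1·90°
n=1: pose=(6,2,W); sL=3/10, sR=15/61; mL=15/61, mR=-333/1220; mL+mR=-33/1220 → advance -1; mR−mL=-633/1220 → turn -1·90°
n=2: pose=(7,2,N); sL=60/313, sR=12/73; mL=12/73, mR=-4068/22849; mL+mR=-312/22849 → advance -1; mR−mL=-7824/22849 → turn -1·90°
n=3: pose=(7,1,E); sL=30/173, sR=10/51; mL=10/51, mR=-1630/8823; mL+mR=100/8823 → advance +1; mR−mL=-1120/2941 → turn -1·90°
n=4: pose=(8,1,S); sL=60/289, sR=60/233; mL=60/233, mR=-15660/67337; mL+mR=1680/67337 → advance +1; mR−mL=-33000/67337 → turn -1·90°
n=5: pose=(8,0,W); sL=15/52, sR=15/61; mL=15/61, mR=-1695/6344; mL+mR=-135/6344 → advance -1; mR−mL=-3255/6344 → turn -1·90°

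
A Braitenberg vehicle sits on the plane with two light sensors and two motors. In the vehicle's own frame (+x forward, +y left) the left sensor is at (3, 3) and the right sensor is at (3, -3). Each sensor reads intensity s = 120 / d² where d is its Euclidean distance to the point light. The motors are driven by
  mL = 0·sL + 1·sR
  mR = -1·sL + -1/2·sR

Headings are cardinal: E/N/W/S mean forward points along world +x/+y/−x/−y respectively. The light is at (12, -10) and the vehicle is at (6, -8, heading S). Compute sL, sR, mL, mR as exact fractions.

left sensor world pos  = (9, -11); dL² = 10
right sensor world pos = (3, -11); dR² = 82
sL = 120/10 = 12
sR = 120/82 = 60/41
mL = 0·sL + 1·sR = 60/41
mR = -1·sL + -1/2·sR = -522/41

12 60/41 60/41 -522/41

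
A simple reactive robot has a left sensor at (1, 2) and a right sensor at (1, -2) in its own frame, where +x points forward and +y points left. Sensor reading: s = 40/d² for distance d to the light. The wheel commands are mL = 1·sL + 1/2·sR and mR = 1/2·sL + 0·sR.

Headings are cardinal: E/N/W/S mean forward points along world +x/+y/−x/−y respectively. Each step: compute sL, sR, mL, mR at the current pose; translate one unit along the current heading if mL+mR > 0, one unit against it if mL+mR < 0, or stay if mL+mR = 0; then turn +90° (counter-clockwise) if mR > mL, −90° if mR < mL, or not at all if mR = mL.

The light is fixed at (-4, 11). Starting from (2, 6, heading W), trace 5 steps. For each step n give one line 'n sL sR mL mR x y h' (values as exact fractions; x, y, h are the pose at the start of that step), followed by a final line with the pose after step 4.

0 20/37 20/17 710/629 10/37 2 6 W
1 8/5 8/13 124/65 4/5 1 6 N
2 1 5/9 23/18 1/2 1 7 E
3 40/89 40/41 3420/3649 20/89 2 7 S
4 20/37 20/17 710/629 10/37 2 6 W
final 1 6 N

n=0: pose=(2,6,W); sL=20/37, sR=20/17; mL=710/629, mR=10/37; mL+mR=880/629 → advance +1; mR−mL=-540/629 → turn -1·90°
n=1: pose=(1,6,N); sL=8/5, sR=8/13; mL=124/65, mR=4/5; mL+mR=176/65 → advance +1; mR−mL=-72/65 → turn -1·90°
n=2: pose=(1,7,E); sL=1, sR=5/9; mL=23/18, mR=1/2; mL+mR=16/9 → advance +1; mR−mL=-7/9 → turn -1·90°
n=3: pose=(2,7,S); sL=40/89, sR=40/41; mL=3420/3649, mR=20/89; mL+mR=4240/3649 → advance +1; mR−mL=-2600/3649 → turn -1·90°
n=4: pose=(2,6,W); sL=20/37, sR=20/17; mL=710/629, mR=10/37; mL+mR=880/629 → advance +1; mR−mL=-540/629 → turn -1·90°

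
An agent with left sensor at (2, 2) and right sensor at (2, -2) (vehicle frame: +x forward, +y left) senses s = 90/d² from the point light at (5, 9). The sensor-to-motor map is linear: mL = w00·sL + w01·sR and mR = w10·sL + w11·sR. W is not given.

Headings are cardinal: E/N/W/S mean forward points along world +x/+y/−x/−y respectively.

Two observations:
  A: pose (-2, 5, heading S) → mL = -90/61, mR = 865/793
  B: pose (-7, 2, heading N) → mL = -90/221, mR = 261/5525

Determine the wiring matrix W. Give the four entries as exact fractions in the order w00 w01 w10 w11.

obs A: pose=(-2,5,S) → sL=90/61, sR=10/13, mL=-90/61, mR=865/793
obs B: pose=(-7,2,N) → sL=90/221, sR=18/25, mL=-90/221, mR=261/5525
sensor matrix S = [[90/61, 10/13], [90/221, 18/25]]; det S = 656352/876265
solve [mL_A; mL_B] = S·[w00; w01] and [mR_A; mR_B] = S·[w10; w11]:
  w00 = -1, w01 = 0, w10 = 1, w11 = -1/2

-1 0 1 -1/2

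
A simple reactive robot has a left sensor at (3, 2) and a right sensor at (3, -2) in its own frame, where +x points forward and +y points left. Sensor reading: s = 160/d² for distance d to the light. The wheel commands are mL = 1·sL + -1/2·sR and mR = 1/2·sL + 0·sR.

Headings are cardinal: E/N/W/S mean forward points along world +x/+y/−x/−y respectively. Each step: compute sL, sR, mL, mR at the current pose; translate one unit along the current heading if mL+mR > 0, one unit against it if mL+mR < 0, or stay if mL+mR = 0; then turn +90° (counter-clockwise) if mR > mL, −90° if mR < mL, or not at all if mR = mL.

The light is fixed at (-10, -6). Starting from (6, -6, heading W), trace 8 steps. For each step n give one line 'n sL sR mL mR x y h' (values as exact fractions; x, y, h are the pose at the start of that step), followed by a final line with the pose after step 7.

0 160/173 160/173 80/173 80/173 6 -6 W
1 40/37 40/37 20/37 20/37 5 -6 W
2 32/25 32/25 16/25 16/25 4 -6 W
3 20/13 20/13 10/13 10/13 3 -6 W
4 32/17 32/17 16/17 16/17 2 -6 W
5 40/17 40/17 20/17 20/17 1 -6 W
6 160/53 160/53 80/53 80/53 0 -6 W
7 4 4 2 2 -1 -6 W
final -2 -6 W

n=0: pose=(6,-6,W); sL=160/173, sR=160/173; mL=80/173, mR=80/173; mL+mR=160/173 → advance +1; mR−mL=0 → turn +0·90°
n=1: pose=(5,-6,W); sL=40/37, sR=40/37; mL=20/37, mR=20/37; mL+mR=40/37 → advance +1; mR−mL=0 → turn +0·90°
n=2: pose=(4,-6,W); sL=32/25, sR=32/25; mL=16/25, mR=16/25; mL+mR=32/25 → advance +1; mR−mL=0 → turn +0·90°
n=3: pose=(3,-6,W); sL=20/13, sR=20/13; mL=10/13, mR=10/13; mL+mR=20/13 → advance +1; mR−mL=0 → turn +0·90°
n=4: pose=(2,-6,W); sL=32/17, sR=32/17; mL=16/17, mR=16/17; mL+mR=32/17 → advance +1; mR−mL=0 → turn +0·90°
n=5: pose=(1,-6,W); sL=40/17, sR=40/17; mL=20/17, mR=20/17; mL+mR=40/17 → advance +1; mR−mL=0 → turn +0·90°
n=6: pose=(0,-6,W); sL=160/53, sR=160/53; mL=80/53, mR=80/53; mL+mR=160/53 → advance +1; mR−mL=0 → turn +0·90°
n=7: pose=(-1,-6,W); sL=4, sR=4; mL=2, mR=2; mL+mR=4 → advance +1; mR−mL=0 → turn +0·90°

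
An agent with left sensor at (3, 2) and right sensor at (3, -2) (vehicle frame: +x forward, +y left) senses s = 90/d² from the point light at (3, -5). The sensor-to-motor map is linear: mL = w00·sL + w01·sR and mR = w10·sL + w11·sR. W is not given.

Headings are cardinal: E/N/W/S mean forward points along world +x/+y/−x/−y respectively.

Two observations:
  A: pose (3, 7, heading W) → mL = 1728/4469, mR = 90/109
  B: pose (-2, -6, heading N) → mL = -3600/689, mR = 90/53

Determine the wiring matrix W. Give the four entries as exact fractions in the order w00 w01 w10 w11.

obs A: pose=(3,7,W) → sL=90/109, sR=18/41, mL=1728/4469, mR=90/109
obs B: pose=(-2,-6,N) → sL=90/53, sR=90/13, mL=-3600/689, mR=90/53
sensor matrix S = [[90/109, 18/41], [90/53, 90/13]]; det S = 15305760/3079141
solve [mL_A; mL_B] = S·[w00; w01] and [mR_A; mR_B] = S·[w10; w11]:
  w00 = 1, w01 = -1, w10 = 1, w11 = 0

1 -1 1 0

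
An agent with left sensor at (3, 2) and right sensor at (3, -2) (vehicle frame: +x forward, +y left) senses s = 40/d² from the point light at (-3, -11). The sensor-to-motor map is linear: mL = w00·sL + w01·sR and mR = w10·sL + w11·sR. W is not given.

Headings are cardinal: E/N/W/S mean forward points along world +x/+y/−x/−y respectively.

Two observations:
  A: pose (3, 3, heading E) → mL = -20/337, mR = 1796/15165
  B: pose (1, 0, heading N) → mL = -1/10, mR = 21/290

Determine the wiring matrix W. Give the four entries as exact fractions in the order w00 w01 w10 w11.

obs A: pose=(3,3,E) → sL=40/337, sR=8/45, mL=-20/337, mR=1796/15165
obs B: pose=(1,0,N) → sL=1/5, sR=5/29, mL=-1/10, mR=21/290
sensor matrix S = [[40/337, 8/45], [1/5, 5/29]]; det S = -33184/2198925
solve [mL_A; mL_B] = S·[w00; w01] and [mR_A; mR_B] = S·[w10; w11]:
  w00 = -1/2, w01 = 0, w10 = -1/2, w11 = 1

-1/2 0 -1/2 1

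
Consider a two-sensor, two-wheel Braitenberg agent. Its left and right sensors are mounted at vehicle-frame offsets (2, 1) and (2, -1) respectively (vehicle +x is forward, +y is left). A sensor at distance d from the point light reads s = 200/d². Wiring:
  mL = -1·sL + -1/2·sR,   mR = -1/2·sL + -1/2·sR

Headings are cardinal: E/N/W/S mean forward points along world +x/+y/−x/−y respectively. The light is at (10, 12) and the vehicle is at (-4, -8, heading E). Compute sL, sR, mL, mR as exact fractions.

left sensor world pos  = (-2, -7); dL² = 505
right sensor world pos = (-2, -9); dR² = 585
sL = 200/505 = 40/101
sR = 200/585 = 40/117
mL = -1·sL + -1/2·sR = -6700/11817
mR = -1/2·sL + -1/2·sR = -4360/11817

40/101 40/117 -6700/11817 -4360/11817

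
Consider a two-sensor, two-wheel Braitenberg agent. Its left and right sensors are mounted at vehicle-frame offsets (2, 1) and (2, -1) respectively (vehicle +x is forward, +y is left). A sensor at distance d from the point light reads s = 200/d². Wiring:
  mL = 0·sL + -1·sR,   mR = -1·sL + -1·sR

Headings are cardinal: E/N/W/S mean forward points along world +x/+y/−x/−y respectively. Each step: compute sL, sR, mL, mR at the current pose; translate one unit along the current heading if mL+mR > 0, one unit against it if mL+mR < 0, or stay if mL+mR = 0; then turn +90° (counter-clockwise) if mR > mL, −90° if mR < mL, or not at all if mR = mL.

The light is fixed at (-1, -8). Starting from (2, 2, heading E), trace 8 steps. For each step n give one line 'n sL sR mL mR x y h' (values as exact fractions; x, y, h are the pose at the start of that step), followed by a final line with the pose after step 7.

0 100/73 100/53 -100/53 -12600/3869 2 2 E
1 200/73 40/13 -40/13 -5520/949 1 2 S
2 2 25/18 -25/18 -61/18 1 3 W
3 200/173 40/37 -40/37 -14320/6401 2 3 N
4 100/73 100/53 -100/53 -12600/3869 2 2 E
5 200/73 40/13 -40/13 -5520/949 1 2 S
6 2 25/18 -25/18 -61/18 1 3 W
7 200/173 40/37 -40/37 -14320/6401 2 3 N
final 2 2 E

n=0: pose=(2,2,E); sL=100/73, sR=100/53; mL=-100/53, mR=-12600/3869; mL+mR=-19900/3869 → advance -1; mR−mL=-100/73 → turn -1·90°
n=1: pose=(1,2,S); sL=200/73, sR=40/13; mL=-40/13, mR=-5520/949; mL+mR=-8440/949 → advance -1; mR−mL=-200/73 → turn -1·90°
n=2: pose=(1,3,W); sL=2, sR=25/18; mL=-25/18, mR=-61/18; mL+mR=-43/9 → advance -1; mR−mL=-2 → turn -1·90°
n=3: pose=(2,3,N); sL=200/173, sR=40/37; mL=-40/37, mR=-14320/6401; mL+mR=-21240/6401 → advance -1; mR−mL=-200/173 → turn -1·90°
n=4: pose=(2,2,E); sL=100/73, sR=100/53; mL=-100/53, mR=-12600/3869; mL+mR=-19900/3869 → advance -1; mR−mL=-100/73 → turn -1·90°
n=5: pose=(1,2,S); sL=200/73, sR=40/13; mL=-40/13, mR=-5520/949; mL+mR=-8440/949 → advance -1; mR−mL=-200/73 → turn -1·90°
n=6: pose=(1,3,W); sL=2, sR=25/18; mL=-25/18, mR=-61/18; mL+mR=-43/9 → advance -1; mR−mL=-2 → turn -1·90°
n=7: pose=(2,3,N); sL=200/173, sR=40/37; mL=-40/37, mR=-14320/6401; mL+mR=-21240/6401 → advance -1; mR−mL=-200/173 → turn -1·90°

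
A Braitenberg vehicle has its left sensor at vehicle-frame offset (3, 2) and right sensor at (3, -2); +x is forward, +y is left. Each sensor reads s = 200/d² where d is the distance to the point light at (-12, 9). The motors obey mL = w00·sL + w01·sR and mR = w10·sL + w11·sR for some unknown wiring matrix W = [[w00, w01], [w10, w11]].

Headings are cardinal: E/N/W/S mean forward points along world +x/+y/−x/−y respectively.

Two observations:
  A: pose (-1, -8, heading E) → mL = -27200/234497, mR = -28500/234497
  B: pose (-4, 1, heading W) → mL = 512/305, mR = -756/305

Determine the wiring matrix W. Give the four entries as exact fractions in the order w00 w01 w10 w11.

obs A: pose=(-1,-8,E) → sL=200/421, sR=200/557, mL=-27200/234497, mR=-28500/234497
obs B: pose=(-4,1,W) → sL=8/5, sR=200/61, mL=512/305, mR=-756/305
sensor matrix S = [[200/421, 200/557], [8/5, 200/61]]; det S = 14062080/14304317
solve [mL_A; mL_B] = S·[w00; w01] and [mR_A; mR_B] = S·[w10; w11]:
  w00 = -1, w01 = 1, w10 = 1/2, w11 = -1

-1 1 1/2 -1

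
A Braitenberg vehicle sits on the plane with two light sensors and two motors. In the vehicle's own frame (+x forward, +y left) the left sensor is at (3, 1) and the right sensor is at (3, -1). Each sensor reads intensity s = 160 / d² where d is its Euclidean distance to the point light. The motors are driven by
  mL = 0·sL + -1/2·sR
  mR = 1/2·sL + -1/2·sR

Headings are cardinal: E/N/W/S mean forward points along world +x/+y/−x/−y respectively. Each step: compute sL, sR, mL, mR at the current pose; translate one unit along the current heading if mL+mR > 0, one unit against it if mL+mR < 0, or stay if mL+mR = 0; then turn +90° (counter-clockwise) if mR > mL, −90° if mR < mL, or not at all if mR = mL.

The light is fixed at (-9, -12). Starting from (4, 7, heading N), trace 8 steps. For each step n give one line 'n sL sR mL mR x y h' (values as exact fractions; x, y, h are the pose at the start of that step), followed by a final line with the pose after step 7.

n=0: pose=(4,7,N); sL=40/157, sR=4/17; mL=-2/17, mR=26/2669; mL+mR=-288/2669 → advance -1; mR−mL=20/157 → turn +1·90°
n=1: pose=(4,6,W); sL=160/389, sR=160/461; mL=-80/461, mR=5760/179329; mL+mR=-25360/179329 → advance -1; mR−mL=80/389 → turn +1·90°
n=2: pose=(5,6,S); sL=16/45, sR=80/197; mL=-40/197, mR=-224/8865; mL+mR=-2024/8865 → advance -1; mR−mL=8/45 → turn +1·90°
n=3: pose=(5,7,E); sL=160/689, sR=160/613; mL=-80/613, mR=-6080/422357; mL+mR=-61200/422357 → advance -1; mR−mL=80/689 → turn +1·90°
n=4: pose=(4,7,N); sL=40/157, sR=4/17; mL=-2/17, mR=26/2669; mL+mR=-288/2669 → advance -1; mR−mL=20/157 → turn +1·90°
n=5: pose=(4,6,W); sL=160/389, sR=160/461; mL=-80/461, mR=5760/179329; mL+mR=-25360/179329 → advance -1; mR−mL=80/389 → turn +1·90°
n=6: pose=(5,6,S); sL=16/45, sR=80/197; mL=-40/197, mR=-224/8865; mL+mR=-2024/8865 → advance -1; mR−mL=8/45 → turn +1·90°
n=7: pose=(5,7,E); sL=160/689, sR=160/613; mL=-80/613, mR=-6080/422357; mL+mR=-61200/422357 → advance -1; mR−mL=80/689 → turn +1·90°

0 40/157 4/17 -2/17 26/2669 4 7 N
1 160/389 160/461 -80/461 5760/179329 4 6 W
2 16/45 80/197 -40/197 -224/8865 5 6 S
3 160/689 160/613 -80/613 -6080/422357 5 7 E
4 40/157 4/17 -2/17 26/2669 4 7 N
5 160/389 160/461 -80/461 5760/179329 4 6 W
6 16/45 80/197 -40/197 -224/8865 5 6 S
7 160/689 160/613 -80/613 -6080/422357 5 7 E
final 4 7 N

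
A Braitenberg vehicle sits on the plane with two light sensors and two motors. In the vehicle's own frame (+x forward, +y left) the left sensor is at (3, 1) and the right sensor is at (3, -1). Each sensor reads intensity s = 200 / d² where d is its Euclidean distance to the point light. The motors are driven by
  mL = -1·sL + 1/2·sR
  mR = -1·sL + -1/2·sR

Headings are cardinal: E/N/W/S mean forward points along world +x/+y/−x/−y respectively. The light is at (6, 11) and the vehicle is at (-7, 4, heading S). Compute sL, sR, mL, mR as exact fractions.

left sensor world pos  = (-6, 1); dL² = 244
right sensor world pos = (-8, 1); dR² = 296
sL = 200/244 = 50/61
sR = 200/296 = 25/37
mL = -1·sL + 1/2·sR = -2175/4514
mR = -1·sL + -1/2·sR = -5225/4514

50/61 25/37 -2175/4514 -5225/4514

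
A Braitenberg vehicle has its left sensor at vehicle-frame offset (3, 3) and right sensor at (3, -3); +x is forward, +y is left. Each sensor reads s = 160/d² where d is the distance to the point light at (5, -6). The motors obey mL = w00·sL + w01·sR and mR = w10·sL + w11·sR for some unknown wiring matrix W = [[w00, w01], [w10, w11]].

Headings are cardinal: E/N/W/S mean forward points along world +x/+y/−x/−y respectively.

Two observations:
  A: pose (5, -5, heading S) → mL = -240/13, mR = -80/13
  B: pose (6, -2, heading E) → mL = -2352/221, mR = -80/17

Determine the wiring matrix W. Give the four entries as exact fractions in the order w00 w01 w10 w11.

-1/2 -1 0 -1/2

obs A: pose=(5,-5,S) → sL=160/13, sR=160/13, mL=-240/13, mR=-80/13
obs B: pose=(6,-2,E) → sL=32/13, sR=160/17, mL=-2352/221, mR=-80/17
sensor matrix S = [[160/13, 160/13], [32/13, 160/17]]; det S = 245760/2873
solve [mL_A; mL_B] = S·[w00; w01] and [mR_A; mR_B] = S·[w10; w11]:
  w00 = -1/2, w01 = -1, w10 = 0, w11 = -1/2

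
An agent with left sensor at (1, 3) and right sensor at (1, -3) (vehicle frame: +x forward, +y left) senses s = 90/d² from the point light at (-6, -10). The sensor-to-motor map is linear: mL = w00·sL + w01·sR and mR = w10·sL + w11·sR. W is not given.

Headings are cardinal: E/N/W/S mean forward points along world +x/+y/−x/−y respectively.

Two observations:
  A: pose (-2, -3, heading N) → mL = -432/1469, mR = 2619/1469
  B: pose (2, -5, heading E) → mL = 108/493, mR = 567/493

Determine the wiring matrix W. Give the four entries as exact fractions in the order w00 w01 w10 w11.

-1/2 1/2 1 1/2

obs A: pose=(-2,-3,N) → sL=18/13, sR=90/113, mL=-432/1469, mR=2619/1469
obs B: pose=(2,-5,E) → sL=18/29, sR=18/17, mL=108/493, mR=567/493
sensor matrix S = [[18/13, 90/113], [18/29, 18/17]]; det S = 703728/724217
solve [mL_A; mL_B] = S·[w00; w01] and [mR_A; mR_B] = S·[w10; w11]:
  w00 = -1/2, w01 = 1/2, w10 = 1, w11 = 1/2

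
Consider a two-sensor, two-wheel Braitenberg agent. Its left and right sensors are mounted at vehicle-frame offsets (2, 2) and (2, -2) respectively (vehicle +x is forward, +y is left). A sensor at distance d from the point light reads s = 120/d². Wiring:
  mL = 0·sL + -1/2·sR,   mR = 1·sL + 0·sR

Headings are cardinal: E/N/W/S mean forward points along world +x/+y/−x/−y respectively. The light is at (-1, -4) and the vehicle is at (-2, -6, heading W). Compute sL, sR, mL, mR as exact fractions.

left sensor world pos  = (-4, -8); dL² = 25
right sensor world pos = (-4, -4); dR² = 9
sL = 120/25 = 24/5
sR = 120/9 = 40/3
mL = 0·sL + -1/2·sR = -20/3
mR = 1·sL + 0·sR = 24/5

24/5 40/3 -20/3 24/5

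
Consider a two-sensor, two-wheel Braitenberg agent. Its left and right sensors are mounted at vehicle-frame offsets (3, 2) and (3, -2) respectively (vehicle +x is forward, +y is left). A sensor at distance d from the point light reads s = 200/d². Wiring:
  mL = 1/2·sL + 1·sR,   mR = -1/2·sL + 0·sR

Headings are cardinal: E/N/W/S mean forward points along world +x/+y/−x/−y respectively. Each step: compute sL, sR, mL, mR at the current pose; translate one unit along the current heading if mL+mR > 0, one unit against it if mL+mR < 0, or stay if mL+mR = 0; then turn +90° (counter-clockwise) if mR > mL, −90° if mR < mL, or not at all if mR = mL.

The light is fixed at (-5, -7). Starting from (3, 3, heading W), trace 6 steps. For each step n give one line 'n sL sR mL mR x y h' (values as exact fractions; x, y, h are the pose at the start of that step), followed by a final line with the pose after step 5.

n=0: pose=(3,3,W); sL=200/89, sR=200/169; mL=34700/15041, mR=-100/89; mL+mR=200/169 → advance +1; mR−mL=-51600/15041 → turn -1·90°
n=1: pose=(2,3,N); sL=100/97, sR=4/5; mL=638/485, mR=-50/97; mL+mR=4/5 → advance +1; mR−mL=-888/485 → turn -1·90°
n=2: pose=(2,4,E); sL=200/269, sR=200/181; mL=71900/48689, mR=-100/269; mL+mR=200/181 → advance +1; mR−mL=-90000/48689 → turn -1·90°
n=3: pose=(3,4,S); sL=50/41, sR=2; mL=107/41, mR=-25/41; mL+mR=2 → advance +1; mR−mL=-132/41 → turn -1·90°
n=4: pose=(3,3,W); sL=200/89, sR=200/169; mL=34700/15041, mR=-100/89; mL+mR=200/169 → advance +1; mR−mL=-51600/15041 → turn -1·90°
n=5: pose=(2,3,N); sL=100/97, sR=4/5; mL=638/485, mR=-50/97; mL+mR=4/5 → advance +1; mR−mL=-888/485 → turn -1·90°

0 200/89 200/169 34700/15041 -100/89 3 3 W
1 100/97 4/5 638/485 -50/97 2 3 N
2 200/269 200/181 71900/48689 -100/269 2 4 E
3 50/41 2 107/41 -25/41 3 4 S
4 200/89 200/169 34700/15041 -100/89 3 3 W
5 100/97 4/5 638/485 -50/97 2 3 N
final 2 4 E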